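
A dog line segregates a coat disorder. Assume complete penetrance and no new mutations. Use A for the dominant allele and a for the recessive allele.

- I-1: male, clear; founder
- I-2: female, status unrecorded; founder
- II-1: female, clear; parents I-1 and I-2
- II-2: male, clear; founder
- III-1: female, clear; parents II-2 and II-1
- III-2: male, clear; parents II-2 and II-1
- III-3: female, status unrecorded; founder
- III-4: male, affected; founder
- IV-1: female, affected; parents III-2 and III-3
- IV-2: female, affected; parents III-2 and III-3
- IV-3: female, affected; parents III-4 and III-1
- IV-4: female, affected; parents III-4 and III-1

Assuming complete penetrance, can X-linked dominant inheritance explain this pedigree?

A consistent assignment under X-linked dominant exists: I-1 X^a Y, I-2 X^A X^a, II-1 X^a X^a, II-2 X^a Y, III-1 X^a X^a, III-2 X^a Y, III-3 X^A X^A, III-4 X^A Y, IV-1 X^A X^a, IV-2 X^A X^a, IV-3 X^A X^a, IV-4 X^A X^a.
In this assignment every recorded phenotype matches its genotype and every non-founder's genotype is obtainable from its parents' genotypes, so the pedigree is consistent.

Yes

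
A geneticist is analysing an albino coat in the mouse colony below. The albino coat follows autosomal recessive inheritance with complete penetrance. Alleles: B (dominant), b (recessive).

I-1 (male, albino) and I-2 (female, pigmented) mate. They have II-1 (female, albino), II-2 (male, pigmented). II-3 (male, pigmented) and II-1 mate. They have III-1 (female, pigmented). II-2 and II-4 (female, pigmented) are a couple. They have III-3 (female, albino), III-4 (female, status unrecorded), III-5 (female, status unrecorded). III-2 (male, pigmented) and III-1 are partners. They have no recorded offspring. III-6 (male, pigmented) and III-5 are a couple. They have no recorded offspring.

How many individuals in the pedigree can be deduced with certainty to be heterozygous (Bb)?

Obligate heterozygotes: I-2 is pigmented so carries B and passed b to II-1 (bb), so I-2 is Bb; II-2 is pigmented so carries B and received b from I-1 (bb), so II-2 is Bb; II-4 is pigmented so carries B and passed b to III-3 (bb), so II-4 is Bb; III-1 is pigmented so carries B and received b from II-1 (bb), so III-1 is Bb.
Every other individual is either homozygous by phenotype or has at least one consistent homozygous assignment, so the count is 4.

4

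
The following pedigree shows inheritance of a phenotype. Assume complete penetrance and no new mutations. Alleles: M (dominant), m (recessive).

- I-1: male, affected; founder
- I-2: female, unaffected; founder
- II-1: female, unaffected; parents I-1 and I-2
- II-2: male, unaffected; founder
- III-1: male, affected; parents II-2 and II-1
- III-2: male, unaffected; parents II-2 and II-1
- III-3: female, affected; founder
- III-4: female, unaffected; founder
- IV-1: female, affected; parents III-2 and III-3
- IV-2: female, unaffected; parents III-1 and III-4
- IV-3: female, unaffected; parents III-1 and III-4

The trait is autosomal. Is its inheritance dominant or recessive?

II-2 and II-1 are both unaffected yet have an affected child III-1. Under dominance, an affected child requires at least one affected parent, so the trait cannot be dominant.

recessive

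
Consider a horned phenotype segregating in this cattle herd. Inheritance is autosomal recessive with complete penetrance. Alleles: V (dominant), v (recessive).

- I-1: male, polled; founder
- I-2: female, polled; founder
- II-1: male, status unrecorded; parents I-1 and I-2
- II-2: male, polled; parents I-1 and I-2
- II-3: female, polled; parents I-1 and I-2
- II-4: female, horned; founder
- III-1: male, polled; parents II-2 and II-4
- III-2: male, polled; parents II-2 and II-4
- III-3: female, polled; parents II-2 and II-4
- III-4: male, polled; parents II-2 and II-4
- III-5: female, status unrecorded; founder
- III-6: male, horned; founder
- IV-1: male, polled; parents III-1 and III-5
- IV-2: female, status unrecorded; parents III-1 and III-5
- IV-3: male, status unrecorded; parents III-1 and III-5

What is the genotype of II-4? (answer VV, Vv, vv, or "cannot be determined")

II-4 is horned, so II-4 is vv.

vv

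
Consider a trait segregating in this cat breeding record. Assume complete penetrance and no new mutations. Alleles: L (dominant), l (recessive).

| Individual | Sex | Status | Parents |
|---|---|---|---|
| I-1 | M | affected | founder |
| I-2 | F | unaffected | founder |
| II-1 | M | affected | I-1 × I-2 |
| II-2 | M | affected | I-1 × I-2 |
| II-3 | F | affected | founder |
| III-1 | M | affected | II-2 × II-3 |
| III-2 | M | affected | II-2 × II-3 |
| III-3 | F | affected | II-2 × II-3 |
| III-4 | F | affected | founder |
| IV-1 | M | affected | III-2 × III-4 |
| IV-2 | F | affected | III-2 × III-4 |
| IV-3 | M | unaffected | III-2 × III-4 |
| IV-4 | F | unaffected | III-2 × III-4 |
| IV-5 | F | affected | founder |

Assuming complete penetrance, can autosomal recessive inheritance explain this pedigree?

Under autosomal recessive, IV-3 (unaffected, male) cannot arise from III-2 (affected) × III-4 (affected).

No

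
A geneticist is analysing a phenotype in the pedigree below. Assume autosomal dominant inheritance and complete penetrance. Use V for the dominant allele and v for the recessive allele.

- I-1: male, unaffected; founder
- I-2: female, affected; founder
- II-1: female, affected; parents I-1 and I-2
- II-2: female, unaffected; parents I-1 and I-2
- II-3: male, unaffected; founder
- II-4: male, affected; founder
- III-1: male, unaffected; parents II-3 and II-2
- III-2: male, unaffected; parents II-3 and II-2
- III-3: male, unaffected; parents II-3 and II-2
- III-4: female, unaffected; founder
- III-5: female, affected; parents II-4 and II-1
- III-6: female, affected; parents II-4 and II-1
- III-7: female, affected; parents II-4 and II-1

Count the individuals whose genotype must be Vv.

2

Obligate heterozygotes: I-2 is affected so carries V and passed v to II-2 (vv), so I-2 is Vv; II-1 is affected so carries V and received v from I-1 (vv), so II-1 is Vv.
Every other individual is either homozygous by phenotype or has at least one consistent homozygous assignment, so the count is 2.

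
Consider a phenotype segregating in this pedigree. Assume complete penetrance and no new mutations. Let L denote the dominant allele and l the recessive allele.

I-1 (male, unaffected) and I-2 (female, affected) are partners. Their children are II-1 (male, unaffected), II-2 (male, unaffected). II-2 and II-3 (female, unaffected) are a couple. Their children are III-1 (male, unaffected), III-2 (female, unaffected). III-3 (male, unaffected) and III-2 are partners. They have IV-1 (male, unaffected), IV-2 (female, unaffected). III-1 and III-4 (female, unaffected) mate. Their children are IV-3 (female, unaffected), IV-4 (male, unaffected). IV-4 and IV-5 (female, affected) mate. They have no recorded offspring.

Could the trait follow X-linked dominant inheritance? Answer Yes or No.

Yes

A consistent assignment under X-linked dominant exists: I-1 X^l Y, I-2 X^L X^l, II-1 X^l Y, II-2 X^l Y, II-3 X^l X^l, III-1 X^l Y, III-2 X^l X^l, III-3 X^l Y, III-4 X^l X^l, IV-1 X^l Y, IV-2 X^l X^l, IV-3 X^l X^l, IV-4 X^l Y, IV-5 X^L X^L.
In this assignment every recorded phenotype matches its genotype and every non-founder's genotype is obtainable from its parents' genotypes, so the pedigree is consistent.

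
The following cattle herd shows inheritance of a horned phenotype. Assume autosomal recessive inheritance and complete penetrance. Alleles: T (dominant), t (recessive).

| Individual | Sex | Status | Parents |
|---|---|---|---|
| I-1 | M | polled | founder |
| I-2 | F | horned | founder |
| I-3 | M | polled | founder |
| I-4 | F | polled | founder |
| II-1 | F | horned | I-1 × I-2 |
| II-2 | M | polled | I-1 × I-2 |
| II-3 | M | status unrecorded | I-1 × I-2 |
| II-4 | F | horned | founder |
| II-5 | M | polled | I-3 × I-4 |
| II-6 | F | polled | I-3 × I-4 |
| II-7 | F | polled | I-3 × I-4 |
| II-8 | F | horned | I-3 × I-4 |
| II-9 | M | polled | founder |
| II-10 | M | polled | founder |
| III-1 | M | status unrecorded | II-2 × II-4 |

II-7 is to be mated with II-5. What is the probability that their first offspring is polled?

8/9

I-3 is polled so carries T and passed t to II-8 (tt), so I-3 is Tt.
I-4 is polled so carries T and passed t to II-8 (tt), so I-4 is Tt.
II-7 is a polled offspring of I-3 (Tt) × I-4 (Tt), whose cross gives 1/4 TT : 1/2 Tt : 1/4 tt; conditioning on being polled, II-7 is TT with probability 1/3, Tt with probability 2/3.
II-5 is a polled offspring of I-3 (Tt) × I-4 (Tt), whose cross gives 1/4 TT : 1/2 Tt : 1/4 tt; conditioning on being polled, II-5 is TT with probability 1/3, Tt with probability 2/3.
Summing over parental genotype combinations, P(offspring is polled) = 1/9·1 + 2/9·1 + 2/9·1 + 4/9·3/4 = 8/9.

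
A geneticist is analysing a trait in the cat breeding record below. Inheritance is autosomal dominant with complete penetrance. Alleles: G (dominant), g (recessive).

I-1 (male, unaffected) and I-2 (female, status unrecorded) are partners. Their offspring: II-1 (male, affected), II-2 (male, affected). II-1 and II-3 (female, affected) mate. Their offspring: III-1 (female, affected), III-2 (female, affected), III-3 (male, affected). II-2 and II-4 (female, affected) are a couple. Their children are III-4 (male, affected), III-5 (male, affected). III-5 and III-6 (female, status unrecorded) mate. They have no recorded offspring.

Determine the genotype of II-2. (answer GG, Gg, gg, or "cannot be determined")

From phenotype alone, II-2 is GG or Gg.
II-2 is affected so carries G and received g from I-1 (gg), so II-2 is Gg.

Gg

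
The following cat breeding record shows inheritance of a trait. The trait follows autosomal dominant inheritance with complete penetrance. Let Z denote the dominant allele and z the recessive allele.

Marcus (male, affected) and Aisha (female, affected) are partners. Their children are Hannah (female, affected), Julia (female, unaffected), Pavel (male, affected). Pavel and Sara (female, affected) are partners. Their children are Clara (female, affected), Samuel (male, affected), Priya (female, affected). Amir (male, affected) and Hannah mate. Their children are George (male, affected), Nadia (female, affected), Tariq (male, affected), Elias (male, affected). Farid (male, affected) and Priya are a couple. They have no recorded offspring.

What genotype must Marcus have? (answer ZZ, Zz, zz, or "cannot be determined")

From phenotype alone, Marcus is ZZ or Zz.
Marcus is affected so carries Z and passed z to Julia (zz), so Marcus is Zz.

Zz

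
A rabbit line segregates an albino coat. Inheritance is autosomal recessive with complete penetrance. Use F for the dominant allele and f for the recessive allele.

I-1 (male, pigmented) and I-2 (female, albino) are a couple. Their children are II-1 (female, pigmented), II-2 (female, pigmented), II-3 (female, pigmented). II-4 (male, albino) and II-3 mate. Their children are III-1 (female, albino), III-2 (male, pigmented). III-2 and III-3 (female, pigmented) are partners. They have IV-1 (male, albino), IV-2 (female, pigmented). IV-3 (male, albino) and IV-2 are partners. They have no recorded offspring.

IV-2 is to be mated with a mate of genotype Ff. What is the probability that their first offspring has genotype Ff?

1/2

III-2 is pigmented so carries F and received f from II-4 (ff), so III-2 is Ff.
III-3 is pigmented so carries F and passed f to IV-1 (ff), so III-3 is Ff.
IV-2 is a pigmented offspring of III-2 (Ff) × III-3 (Ff), whose cross gives 1/4 FF : 1/2 Ff : 1/4 ff; conditioning on being pigmented, IV-2 is FF with probability 1/3, Ff with probability 2/3.
Summing over parental genotype combinations, P(offspring has genotype Ff) = 1/3·1/2 + 2/3·1/2 = 1/2.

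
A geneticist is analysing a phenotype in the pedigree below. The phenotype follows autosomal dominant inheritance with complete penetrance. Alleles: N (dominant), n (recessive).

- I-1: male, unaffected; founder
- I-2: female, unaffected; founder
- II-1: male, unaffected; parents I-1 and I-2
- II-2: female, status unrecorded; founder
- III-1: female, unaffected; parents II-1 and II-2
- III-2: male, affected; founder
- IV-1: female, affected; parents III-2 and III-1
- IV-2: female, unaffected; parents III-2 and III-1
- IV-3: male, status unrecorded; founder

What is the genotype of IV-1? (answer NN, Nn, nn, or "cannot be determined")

Nn

From phenotype alone, IV-1 is NN or Nn.
IV-1 is affected so carries N and received n from III-1 (nn), so IV-1 is Nn.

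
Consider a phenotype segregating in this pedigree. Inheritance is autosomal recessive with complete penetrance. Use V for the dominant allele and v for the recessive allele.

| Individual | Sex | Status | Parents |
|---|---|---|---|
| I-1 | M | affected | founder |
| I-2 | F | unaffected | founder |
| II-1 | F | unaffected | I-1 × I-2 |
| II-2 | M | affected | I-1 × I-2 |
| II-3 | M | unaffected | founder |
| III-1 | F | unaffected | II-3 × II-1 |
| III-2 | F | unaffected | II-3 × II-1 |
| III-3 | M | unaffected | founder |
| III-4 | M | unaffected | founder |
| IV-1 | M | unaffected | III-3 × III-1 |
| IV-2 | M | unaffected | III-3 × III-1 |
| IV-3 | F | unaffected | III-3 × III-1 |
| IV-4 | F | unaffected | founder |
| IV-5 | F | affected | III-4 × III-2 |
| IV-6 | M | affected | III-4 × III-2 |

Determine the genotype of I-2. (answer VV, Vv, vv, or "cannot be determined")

From phenotype alone, I-2 is VV or Vv.
I-2 is unaffected so carries V and passed v to II-2 (vv), so I-2 is Vv.

Vv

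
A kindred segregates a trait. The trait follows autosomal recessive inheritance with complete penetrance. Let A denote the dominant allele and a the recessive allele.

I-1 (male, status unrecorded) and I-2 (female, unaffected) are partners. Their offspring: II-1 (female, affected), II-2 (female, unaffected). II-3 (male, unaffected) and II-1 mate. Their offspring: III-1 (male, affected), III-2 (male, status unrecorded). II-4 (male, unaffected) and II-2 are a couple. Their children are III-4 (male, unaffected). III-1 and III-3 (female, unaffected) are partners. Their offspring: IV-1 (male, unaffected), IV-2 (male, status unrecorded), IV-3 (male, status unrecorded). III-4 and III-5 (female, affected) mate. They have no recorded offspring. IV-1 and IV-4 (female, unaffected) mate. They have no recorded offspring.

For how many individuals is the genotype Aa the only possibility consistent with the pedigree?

Obligate heterozygotes: I-2 is unaffected so carries A and passed a to II-1 (aa), so I-2 is Aa; II-3 is unaffected so carries A and passed a to III-1 (aa), so II-3 is Aa; IV-1 is unaffected so carries A and received a from III-1 (aa), so IV-1 is Aa.
Every other individual is either homozygous by phenotype or has at least one consistent homozygous assignment, so the count is 3.

3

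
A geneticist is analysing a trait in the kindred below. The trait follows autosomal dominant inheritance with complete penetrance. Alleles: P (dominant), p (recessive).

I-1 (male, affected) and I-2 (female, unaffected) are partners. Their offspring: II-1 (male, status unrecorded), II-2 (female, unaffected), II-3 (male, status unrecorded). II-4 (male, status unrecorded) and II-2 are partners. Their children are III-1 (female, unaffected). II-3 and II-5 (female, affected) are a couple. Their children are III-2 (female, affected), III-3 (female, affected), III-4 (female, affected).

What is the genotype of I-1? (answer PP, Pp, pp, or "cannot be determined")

From phenotype alone, I-1 is PP or Pp.
I-1 is affected so carries P and passed p to II-2 (pp), so I-1 is Pp.

Pp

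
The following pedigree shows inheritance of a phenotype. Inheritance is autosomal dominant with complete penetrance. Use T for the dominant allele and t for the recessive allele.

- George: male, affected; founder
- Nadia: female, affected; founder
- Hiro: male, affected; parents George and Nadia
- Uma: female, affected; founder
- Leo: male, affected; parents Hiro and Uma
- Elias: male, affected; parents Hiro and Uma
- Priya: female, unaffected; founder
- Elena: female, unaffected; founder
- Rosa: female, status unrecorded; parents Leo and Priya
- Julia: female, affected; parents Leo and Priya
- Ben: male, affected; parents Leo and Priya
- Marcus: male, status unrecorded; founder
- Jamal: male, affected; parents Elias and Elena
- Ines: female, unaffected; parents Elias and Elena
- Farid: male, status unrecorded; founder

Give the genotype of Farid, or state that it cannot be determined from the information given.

Farid's phenotype is unrecorded, and no parent or child forces a single allele at both positions; consistent genotype assignments exist with Farid as TT or Tt or tt.

cannot be determined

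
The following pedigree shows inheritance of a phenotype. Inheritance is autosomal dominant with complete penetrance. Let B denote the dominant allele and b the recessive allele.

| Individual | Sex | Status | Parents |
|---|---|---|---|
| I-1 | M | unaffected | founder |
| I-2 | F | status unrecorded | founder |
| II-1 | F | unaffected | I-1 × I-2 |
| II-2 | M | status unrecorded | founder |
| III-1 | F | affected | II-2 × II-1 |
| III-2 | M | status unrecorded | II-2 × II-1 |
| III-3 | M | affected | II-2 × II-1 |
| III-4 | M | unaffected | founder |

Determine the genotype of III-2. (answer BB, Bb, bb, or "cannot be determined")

III-2's phenotype is unrecorded, and no parent or child forces a single allele at both positions; consistent genotype assignments exist with III-2 as Bb or bb.

cannot be determined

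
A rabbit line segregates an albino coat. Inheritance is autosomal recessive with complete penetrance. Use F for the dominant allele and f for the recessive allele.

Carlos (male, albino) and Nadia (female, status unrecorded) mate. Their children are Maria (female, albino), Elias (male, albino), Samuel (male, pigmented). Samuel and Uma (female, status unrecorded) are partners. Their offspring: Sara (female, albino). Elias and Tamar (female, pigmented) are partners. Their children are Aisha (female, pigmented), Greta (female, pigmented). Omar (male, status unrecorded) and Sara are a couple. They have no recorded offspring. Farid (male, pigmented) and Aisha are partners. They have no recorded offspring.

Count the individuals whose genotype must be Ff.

Obligate heterozygotes: Nadia passed F to Samuel (Ff, whose f came from Carlos) and passed f to Maria (ff), so Nadia is Ff; Samuel is pigmented so carries F and received f from Carlos (ff), so Samuel is Ff; Aisha is pigmented so carries F and received f from Elias (ff), so Aisha is Ff; Greta is pigmented so carries F and received f from Elias (ff), so Greta is Ff.
Every other individual is either homozygous by phenotype or has at least one consistent homozygous assignment, so the count is 4.

4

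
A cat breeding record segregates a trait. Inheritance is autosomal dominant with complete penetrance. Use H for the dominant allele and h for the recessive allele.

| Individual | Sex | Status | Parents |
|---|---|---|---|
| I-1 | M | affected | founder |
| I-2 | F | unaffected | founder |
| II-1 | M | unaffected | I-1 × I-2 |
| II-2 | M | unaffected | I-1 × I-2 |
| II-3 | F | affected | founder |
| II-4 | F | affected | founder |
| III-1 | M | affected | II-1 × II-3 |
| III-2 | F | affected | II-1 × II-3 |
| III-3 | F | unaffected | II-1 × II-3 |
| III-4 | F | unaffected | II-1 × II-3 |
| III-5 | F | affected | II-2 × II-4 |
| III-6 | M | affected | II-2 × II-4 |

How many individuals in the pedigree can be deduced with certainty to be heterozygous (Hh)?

6

Obligate heterozygotes: I-1 is affected so carries H and passed h to II-1 (hh), so I-1 is Hh; II-3 is affected so carries H and passed h to III-3 (hh), so II-3 is Hh; III-1 is affected so carries H and received h from II-1 (hh), so III-1 is Hh; III-2 is affected so carries H and received h from II-1 (hh), so III-2 is Hh; III-5 is affected so carries H and received h from II-2 (hh), so III-5 is Hh; III-6 is affected so carries H and received h from II-2 (hh), so III-6 is Hh.
Every other individual is either homozygous by phenotype or has at least one consistent homozygous assignment, so the count is 6.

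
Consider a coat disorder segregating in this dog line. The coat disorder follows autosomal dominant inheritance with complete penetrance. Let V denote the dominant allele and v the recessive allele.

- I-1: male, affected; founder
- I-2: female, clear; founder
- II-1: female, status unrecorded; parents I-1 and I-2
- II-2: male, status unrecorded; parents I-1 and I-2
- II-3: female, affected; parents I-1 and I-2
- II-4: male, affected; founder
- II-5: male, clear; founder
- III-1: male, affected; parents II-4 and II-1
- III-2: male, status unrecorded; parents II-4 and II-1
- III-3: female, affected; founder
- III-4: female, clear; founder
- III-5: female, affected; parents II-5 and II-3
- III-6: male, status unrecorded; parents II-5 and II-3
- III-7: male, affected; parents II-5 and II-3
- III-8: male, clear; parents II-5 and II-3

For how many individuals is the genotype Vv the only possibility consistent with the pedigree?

Obligate heterozygotes: II-3 is affected so carries V and received v from I-2 (vv), so II-3 is Vv; III-5 is affected so carries V and received v from II-5 (vv), so III-5 is Vv; III-7 is affected so carries V and received v from II-5 (vv), so III-7 is Vv.
Every other individual is either homozygous by phenotype or has at least one consistent homozygous assignment, so the count is 3.

3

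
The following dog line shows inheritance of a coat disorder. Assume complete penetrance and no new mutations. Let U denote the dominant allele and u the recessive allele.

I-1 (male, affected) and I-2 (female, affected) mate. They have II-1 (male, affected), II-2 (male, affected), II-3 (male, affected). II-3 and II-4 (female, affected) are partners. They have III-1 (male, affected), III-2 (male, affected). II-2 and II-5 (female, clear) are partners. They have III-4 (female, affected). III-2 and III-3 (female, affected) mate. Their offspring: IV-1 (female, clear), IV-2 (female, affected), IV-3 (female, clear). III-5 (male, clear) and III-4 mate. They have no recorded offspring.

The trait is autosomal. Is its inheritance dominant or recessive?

dominant

III-2 and III-3 are both affected yet have a clear child IV-1. Under a recessive model two affected parents are homozygous and every child would be affected, so the trait cannot be recessive.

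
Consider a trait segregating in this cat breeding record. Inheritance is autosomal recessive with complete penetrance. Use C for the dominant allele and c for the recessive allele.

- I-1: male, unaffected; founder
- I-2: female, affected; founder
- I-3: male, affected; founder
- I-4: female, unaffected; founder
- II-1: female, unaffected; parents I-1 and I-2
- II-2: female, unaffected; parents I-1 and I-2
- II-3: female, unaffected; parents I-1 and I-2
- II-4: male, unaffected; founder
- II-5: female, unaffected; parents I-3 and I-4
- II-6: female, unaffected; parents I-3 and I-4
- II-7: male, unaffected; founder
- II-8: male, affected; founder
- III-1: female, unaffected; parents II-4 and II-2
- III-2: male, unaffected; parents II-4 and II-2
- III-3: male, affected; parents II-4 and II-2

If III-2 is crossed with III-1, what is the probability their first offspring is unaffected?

8/9

II-4 is unaffected so carries C and passed c to III-3 (cc), so II-4 is Cc.
II-2 is unaffected so carries C and received c from I-2 (cc), so II-2 is Cc.
III-2 is an unaffected offspring of II-4 (Cc) × II-2 (Cc), whose cross gives 1/4 CC : 1/2 Cc : 1/4 cc; conditioning on being unaffected, III-2 is CC with probability 1/3, Cc with probability 2/3.
III-1 is an unaffected offspring of II-4 (Cc) × II-2 (Cc), whose cross gives 1/4 CC : 1/2 Cc : 1/4 cc; conditioning on being unaffected, III-1 is CC with probability 1/3, Cc with probability 2/3.
Summing over parental genotype combinations, P(offspring is unaffected) = 1/9·1 + 2/9·1 + 2/9·1 + 4/9·3/4 = 8/9.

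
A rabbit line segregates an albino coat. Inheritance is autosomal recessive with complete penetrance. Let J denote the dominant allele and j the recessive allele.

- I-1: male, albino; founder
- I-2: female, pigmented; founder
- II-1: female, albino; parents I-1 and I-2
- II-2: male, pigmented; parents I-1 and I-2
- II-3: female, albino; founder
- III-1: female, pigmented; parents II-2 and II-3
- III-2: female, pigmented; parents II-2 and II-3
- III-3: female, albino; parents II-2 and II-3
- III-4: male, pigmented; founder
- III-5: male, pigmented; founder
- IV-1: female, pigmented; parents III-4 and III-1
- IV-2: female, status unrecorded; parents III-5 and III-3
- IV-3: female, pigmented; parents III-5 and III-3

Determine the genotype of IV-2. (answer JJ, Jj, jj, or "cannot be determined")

cannot be determined

IV-2's phenotype is unrecorded, and no parent or child forces a single allele at both positions; consistent genotype assignments exist with IV-2 as Jj or jj.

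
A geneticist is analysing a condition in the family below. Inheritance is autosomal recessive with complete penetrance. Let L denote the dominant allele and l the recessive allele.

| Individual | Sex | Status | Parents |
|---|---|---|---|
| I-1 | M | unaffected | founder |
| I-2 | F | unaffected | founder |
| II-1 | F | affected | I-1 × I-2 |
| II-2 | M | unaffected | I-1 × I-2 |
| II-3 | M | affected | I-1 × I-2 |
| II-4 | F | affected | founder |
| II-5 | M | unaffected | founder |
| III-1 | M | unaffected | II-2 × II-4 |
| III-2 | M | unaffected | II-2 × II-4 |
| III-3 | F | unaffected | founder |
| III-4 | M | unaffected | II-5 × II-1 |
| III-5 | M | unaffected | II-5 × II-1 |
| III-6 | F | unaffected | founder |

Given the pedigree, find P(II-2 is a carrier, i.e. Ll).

I-1 is unaffected so carries L and passed l to II-1 (ll), so I-1 is Ll.
I-2 is unaffected so carries L and passed l to II-1 (ll), so I-2 is Ll.
Their cross gives offspring ratios 1/4 LL : 1/2 Ll : 1/4 ll. Conditioning on II-2 being unaffected, P(Ll) = 1/2 / 3/4 = 2/3 before taking II-2's own offspring into account.
II-4 is affected, so II-4 is ll.
Now use II-2's offspring. Probability of each recorded status — unaffected son III-1: 1/2 if II-2 is Ll, 1 if LL; unaffected son III-2: 1/2 if II-2 is Ll, 1 if LL.
Bayes: P(Ll) = 2/3·1/4 / (2/3·1/4 + 1/3·1) = 1/3.

1/3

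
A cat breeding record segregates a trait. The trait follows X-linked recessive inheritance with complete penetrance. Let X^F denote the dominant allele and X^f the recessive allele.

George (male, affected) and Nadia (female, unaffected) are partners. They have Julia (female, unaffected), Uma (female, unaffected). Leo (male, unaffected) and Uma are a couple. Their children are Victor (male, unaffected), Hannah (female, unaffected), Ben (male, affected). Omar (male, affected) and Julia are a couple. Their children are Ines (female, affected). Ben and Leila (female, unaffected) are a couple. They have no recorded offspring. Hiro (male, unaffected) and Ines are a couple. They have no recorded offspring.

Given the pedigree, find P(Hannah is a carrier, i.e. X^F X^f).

Leo is unaffected, so Leo is X^F Y.
Uma is unaffected so carries F and received f from George (X^f Y), so Uma is X^F X^f.
Their cross gives offspring ratios 1/2 X^F X^F : 1/2 X^F X^f. Conditioning on Hannah being unaffected, P(X^F X^f) = 1/2 / 1 = 1/2.

1/2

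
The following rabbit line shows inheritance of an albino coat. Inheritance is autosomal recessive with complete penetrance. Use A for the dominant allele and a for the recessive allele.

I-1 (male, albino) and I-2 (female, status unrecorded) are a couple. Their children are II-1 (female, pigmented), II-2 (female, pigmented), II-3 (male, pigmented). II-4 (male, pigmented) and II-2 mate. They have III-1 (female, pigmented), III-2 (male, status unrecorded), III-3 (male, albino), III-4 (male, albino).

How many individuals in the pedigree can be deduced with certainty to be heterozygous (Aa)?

4

Obligate heterozygotes: II-1 is pigmented so carries A and received a from I-1 (aa), so II-1 is Aa; II-2 is pigmented so carries A and received a from I-1 (aa), so II-2 is Aa; II-3 is pigmented so carries A and received a from I-1 (aa), so II-3 is Aa; II-4 is pigmented so carries A and passed a to III-3 (aa), so II-4 is Aa.
Every other individual is either homozygous by phenotype or has at least one consistent homozygous assignment, so the count is 4.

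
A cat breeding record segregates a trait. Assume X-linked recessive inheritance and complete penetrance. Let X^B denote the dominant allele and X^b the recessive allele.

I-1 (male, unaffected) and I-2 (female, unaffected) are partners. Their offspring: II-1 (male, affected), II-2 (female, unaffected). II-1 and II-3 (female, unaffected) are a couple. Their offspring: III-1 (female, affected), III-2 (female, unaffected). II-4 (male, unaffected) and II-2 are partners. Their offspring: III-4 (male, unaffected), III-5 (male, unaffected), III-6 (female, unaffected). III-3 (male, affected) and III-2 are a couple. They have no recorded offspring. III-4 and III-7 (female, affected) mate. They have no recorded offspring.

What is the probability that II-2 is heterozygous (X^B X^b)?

1/5

I-1 is unaffected, so I-1 is X^B Y.
I-2 is unaffected so carries B and passed b to II-1 (X^b Y), so I-2 is X^B X^b.
Their cross gives offspring ratios 1/2 X^B X^B : 1/2 X^B X^b. Conditioning on II-2 being unaffected, P(X^B X^b) = 1/2 / 1 = 1/2 before taking II-2's own offspring into account.
II-4 is unaffected, so II-4 is X^B Y.
Now use II-2's offspring. Probability of each recorded status — unaffected son III-4: 1/2 if II-2 is X^B X^b, 1 if X^B X^B; unaffected son III-5: 1/2 if II-2 is X^B X^b, 1 if X^B X^B. (III-6: equally likely either way, so uninformative.)
Bayes: P(X^B X^b) = 1/2·1/4 / (1/2·1/4 + 1/2·1) = 1/5.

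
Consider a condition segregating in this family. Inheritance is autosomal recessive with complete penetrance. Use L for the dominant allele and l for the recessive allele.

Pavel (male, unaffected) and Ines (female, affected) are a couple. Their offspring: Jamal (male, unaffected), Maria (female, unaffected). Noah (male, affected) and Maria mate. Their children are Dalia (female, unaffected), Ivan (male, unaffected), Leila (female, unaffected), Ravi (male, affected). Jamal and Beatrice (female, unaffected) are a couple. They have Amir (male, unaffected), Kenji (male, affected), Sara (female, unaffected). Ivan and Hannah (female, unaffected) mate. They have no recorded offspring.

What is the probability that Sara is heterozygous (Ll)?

Jamal is unaffected so carries L and received l from Ines (ll), so Jamal is Ll.
Beatrice is unaffected so carries L and passed l to Kenji (ll), so Beatrice is Ll.
Their cross gives offspring ratios 1/4 LL : 1/2 Ll : 1/4 ll. Conditioning on Sara being unaffected, P(Ll) = 1/2 / 3/4 = 2/3.

2/3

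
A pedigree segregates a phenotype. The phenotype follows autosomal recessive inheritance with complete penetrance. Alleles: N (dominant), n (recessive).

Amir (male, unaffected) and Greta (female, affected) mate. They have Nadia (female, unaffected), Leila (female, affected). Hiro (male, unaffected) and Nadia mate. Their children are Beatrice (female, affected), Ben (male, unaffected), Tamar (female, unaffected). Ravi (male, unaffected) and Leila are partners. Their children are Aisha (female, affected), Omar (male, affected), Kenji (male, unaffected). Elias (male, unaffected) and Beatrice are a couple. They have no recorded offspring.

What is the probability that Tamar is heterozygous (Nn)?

Hiro is unaffected so carries N and passed n to Beatrice (nn), so Hiro is Nn.
Nadia is unaffected so carries N and received n from Greta (nn), so Nadia is Nn.
Their cross gives offspring ratios 1/4 NN : 1/2 Nn : 1/4 nn. Conditioning on Tamar being unaffected, P(Nn) = 1/2 / 3/4 = 2/3.

2/3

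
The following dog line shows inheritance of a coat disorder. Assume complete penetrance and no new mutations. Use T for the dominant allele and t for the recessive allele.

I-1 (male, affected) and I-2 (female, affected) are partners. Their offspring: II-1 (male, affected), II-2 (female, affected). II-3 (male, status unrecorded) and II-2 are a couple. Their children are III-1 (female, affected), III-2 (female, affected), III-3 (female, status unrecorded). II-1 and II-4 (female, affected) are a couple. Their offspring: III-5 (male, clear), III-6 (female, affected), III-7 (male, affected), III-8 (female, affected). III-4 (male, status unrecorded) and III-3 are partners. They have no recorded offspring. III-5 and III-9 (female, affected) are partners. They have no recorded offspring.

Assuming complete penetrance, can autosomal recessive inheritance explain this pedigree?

Under autosomal recessive, III-5 (clear, male) cannot arise from II-1 (affected) × II-4 (affected).

No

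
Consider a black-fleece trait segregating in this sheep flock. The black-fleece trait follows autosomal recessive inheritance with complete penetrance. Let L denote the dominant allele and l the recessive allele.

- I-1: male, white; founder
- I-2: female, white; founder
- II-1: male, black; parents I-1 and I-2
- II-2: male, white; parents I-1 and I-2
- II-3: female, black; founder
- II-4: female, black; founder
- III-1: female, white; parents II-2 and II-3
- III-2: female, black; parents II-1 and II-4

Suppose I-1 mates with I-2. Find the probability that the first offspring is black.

I-1 is white so carries L and passed l to II-1 (ll), so I-1 is Ll.
I-2 is white so carries L and passed l to II-1 (ll), so I-2 is Ll.
The cross gives 1/4 LL : 1/2 Ll : 1/4 ll, so P(offspring is black) = 1/4.

1/4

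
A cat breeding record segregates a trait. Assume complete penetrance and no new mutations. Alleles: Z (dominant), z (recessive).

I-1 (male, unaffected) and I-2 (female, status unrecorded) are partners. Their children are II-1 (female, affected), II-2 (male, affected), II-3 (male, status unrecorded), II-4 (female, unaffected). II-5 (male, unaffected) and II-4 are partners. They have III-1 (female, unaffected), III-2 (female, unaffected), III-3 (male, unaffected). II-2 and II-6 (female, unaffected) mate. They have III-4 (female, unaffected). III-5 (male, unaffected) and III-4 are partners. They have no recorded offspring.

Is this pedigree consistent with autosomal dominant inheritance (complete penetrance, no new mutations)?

A consistent assignment under autosomal dominant exists: I-1 zz, I-2 Zz, II-1 Zz, II-2 Zz, II-3 Zz, II-4 zz, II-5 zz, II-6 zz, III-1 zz, III-2 zz, III-3 zz, III-4 zz, III-5 zz.
In this assignment every recorded phenotype matches its genotype and every non-founder's genotype is obtainable from its parents' genotypes, so the pedigree is consistent.

Yes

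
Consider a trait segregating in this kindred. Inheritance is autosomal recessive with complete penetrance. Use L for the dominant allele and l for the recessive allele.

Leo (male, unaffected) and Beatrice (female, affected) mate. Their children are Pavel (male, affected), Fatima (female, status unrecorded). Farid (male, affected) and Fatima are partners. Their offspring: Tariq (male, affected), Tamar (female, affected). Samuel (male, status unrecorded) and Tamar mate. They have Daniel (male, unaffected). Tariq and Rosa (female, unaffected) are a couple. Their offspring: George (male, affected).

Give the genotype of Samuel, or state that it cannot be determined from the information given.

Samuel's phenotype is unrecorded, and no parent or child forces a single allele at both positions; consistent genotype assignments exist with Samuel as LL or Ll.

cannot be determined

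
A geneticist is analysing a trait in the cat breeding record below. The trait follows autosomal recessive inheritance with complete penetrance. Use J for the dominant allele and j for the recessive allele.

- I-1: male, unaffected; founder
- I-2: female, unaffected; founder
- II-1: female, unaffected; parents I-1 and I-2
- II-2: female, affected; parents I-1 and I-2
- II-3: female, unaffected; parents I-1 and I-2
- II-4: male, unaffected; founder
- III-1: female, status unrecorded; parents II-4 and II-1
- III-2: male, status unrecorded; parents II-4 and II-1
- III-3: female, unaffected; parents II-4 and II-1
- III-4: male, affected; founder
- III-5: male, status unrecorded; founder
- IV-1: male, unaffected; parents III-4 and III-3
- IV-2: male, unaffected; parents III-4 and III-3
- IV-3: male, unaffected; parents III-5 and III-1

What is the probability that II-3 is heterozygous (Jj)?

2/3

I-1 is unaffected so carries J and passed j to II-2 (jj), so I-1 is Jj.
I-2 is unaffected so carries J and passed j to II-2 (jj), so I-2 is Jj.
Their cross gives offspring ratios 1/4 JJ : 1/2 Jj : 1/4 jj. Conditioning on II-3 being unaffected, P(Jj) = 1/2 / 3/4 = 2/3.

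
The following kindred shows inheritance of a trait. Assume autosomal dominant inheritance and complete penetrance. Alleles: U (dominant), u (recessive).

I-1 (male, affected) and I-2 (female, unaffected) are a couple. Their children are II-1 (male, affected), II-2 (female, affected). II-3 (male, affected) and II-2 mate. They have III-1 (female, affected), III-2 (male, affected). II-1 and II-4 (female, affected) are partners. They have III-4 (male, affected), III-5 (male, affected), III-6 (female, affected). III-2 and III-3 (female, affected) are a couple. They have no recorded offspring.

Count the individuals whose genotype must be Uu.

2

Obligate heterozygotes: II-1 is affected so carries U and received u from I-2 (uu), so II-1 is Uu; II-2 is affected so carries U and received u from I-2 (uu), so II-2 is Uu.
Every other individual is either homozygous by phenotype or has at least one consistent homozygous assignment, so the count is 2.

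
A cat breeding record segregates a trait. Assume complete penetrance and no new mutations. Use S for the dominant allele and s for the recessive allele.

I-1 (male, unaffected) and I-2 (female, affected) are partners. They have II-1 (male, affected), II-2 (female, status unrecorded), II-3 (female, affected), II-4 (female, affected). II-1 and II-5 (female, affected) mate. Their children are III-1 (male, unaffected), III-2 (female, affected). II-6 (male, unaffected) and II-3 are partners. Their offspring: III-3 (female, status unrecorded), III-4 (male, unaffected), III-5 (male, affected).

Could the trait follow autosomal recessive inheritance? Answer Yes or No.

No

Under autosomal recessive, III-1 (unaffected, male) cannot arise from II-1 (affected) × II-5 (affected).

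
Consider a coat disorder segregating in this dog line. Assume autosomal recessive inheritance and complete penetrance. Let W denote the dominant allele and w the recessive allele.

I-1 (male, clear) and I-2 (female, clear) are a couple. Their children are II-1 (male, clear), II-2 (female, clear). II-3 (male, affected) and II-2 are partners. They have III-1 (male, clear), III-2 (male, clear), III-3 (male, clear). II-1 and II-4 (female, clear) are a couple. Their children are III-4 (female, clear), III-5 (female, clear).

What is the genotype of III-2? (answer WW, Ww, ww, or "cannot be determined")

From phenotype alone, III-2 is WW or Ww.
III-2 is clear so carries W and received w from II-3 (ww), so III-2 is Ww.

Ww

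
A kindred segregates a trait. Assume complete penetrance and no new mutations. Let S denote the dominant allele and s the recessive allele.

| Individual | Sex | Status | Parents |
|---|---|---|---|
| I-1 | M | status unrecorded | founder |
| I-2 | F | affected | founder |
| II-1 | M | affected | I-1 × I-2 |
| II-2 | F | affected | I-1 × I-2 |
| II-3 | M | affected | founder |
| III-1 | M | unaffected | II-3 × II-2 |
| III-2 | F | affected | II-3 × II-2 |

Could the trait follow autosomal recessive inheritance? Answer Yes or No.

Under autosomal recessive, III-1 (unaffected, male) cannot arise from II-3 (affected) × II-2 (affected).

No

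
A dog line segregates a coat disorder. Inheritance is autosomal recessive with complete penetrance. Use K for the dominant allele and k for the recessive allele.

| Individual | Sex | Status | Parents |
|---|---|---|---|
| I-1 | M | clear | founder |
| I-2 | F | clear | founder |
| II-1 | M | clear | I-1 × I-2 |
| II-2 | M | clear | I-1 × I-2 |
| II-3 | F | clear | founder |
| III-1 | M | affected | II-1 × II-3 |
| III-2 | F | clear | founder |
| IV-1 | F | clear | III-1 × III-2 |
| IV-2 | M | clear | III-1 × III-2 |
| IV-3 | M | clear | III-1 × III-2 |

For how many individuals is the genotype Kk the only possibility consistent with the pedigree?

5

Obligate heterozygotes: II-1 is clear so carries K and passed k to III-1 (kk), so II-1 is Kk; II-3 is clear so carries K and passed k to III-1 (kk), so II-3 is Kk; IV-1 is clear so carries K and received k from III-1 (kk), so IV-1 is Kk; IV-2 is clear so carries K and received k from III-1 (kk), so IV-2 is Kk; IV-3 is clear so carries K and received k from III-1 (kk), so IV-3 is Kk.
Every other individual is either homozygous by phenotype or has at least one consistent homozygous assignment, so the count is 5.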